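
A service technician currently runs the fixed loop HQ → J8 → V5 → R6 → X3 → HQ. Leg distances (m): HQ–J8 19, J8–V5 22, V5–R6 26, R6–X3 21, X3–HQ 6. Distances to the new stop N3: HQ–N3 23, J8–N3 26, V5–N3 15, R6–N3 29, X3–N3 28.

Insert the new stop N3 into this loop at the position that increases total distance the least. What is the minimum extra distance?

Minimum extra distance: 18 m, inserting N3 between V5 and R6.

Insertion cost between consecutive stops i–j is d(i,N3) + d(N3,j) − d(i,j):
  between HQ and J8: 23 + 26 − 19 = 30
  between J8 and V5: 26 + 15 − 22 = 19
  between V5 and R6: 15 + 29 − 26 = 18
  between R6 and X3: 29 + 28 − 21 = 36
  between X3 and HQ: 28 + 23 − 6 = 45
Cheapest insertion is between V5 and R6, adding 18.
New total = 94 + 18 = 112.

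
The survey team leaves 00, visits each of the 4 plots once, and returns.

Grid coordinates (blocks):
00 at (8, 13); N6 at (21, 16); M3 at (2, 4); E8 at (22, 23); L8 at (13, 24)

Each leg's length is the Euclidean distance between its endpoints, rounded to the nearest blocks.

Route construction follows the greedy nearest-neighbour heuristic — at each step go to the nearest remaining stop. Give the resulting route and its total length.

Total distance 61 blocks via the nearest-neighbour route 00 → M3 → N6 → E8 → L8 → 00.

At 00 the remaining stops are M3 11, L8 12, N6 13, E8 17; go to M3.
At M3 the remaining stops are N6 22, L8 23, E8 28; go to N6.
At N6 the remaining stops are E8 7, L8 11; go to E8.
At E8 the remaining stops are L8 9; go to L8.
Return L8→00: 12.
Total = 11 + 22 + 7 + 9 + 12 = 61.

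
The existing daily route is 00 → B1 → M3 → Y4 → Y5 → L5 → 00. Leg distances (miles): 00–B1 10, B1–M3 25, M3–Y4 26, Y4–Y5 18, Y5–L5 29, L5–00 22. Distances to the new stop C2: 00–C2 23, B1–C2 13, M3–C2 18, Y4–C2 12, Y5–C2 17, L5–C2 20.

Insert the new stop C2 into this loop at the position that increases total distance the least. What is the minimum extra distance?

+4 miles — insert C2 between M3 and Y4.

Insertion cost between consecutive stops i–j is d(i,C2) + d(C2,j) − d(i,j):
  between 00 and B1: 23 + 13 − 10 = 26
  between B1 and M3: 13 + 18 − 25 = 6
  between M3 and Y4: 18 + 12 − 26 = 4
  between Y4 and Y5: 12 + 17 − 18 = 11
  between Y5 and L5: 17 + 20 − 29 = 8
  between L5 and 00: 20 + 23 − 22 = 21
Cheapest insertion is between M3 and Y4, adding 4.
New total = 130 + 4 = 134.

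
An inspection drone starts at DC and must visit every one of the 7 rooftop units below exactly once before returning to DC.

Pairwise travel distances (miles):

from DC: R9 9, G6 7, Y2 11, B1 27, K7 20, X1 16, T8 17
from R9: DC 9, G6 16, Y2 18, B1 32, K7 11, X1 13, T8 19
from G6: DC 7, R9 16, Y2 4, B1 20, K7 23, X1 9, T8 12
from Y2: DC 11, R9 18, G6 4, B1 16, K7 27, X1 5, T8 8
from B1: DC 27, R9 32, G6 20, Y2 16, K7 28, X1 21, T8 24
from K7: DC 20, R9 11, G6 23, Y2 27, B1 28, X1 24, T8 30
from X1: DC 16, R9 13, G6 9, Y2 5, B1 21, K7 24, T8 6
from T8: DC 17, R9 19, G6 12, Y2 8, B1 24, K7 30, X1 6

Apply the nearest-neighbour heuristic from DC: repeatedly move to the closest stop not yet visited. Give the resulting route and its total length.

DC → [G6:7 / R9:9 / Y2:11 / X1:16 / T8:17 / K7:20 / B1:27] → G6 (7)
G6 → [Y2:4 / X1:9 / T8:12 / R9:16 / B1:20 / K7:23] → Y2 (4)
Y2 → [X1:5 / T8:8 / B1:16 / R9:18 / K7:27] → X1 (5)
X1 → [T8:6 / R9:13 / B1:21 / K7:24] → T8 (6)
T8 → [R9:19 / B1:24 / K7:30] → R9 (19)
R9 → [K7:11 / B1:32] → K7 (11)
K7 → [B1:28] → B1 (28)
Return B1→DC: 27.
Total = 7 + 4 + 5 + 6 + 19 + 11 + 28 + 27 = 107.

Total distance 107 miles via the nearest-neighbour route DC → G6 → Y2 → X1 → T8 → R9 → K7 → B1 → DC.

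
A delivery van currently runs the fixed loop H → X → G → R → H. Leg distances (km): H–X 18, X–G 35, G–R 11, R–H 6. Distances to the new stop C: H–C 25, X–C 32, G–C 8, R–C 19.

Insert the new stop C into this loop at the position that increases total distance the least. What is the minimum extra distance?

Insertion cost between consecutive stops i–j is d(i,C) + d(C,j) − d(i,j):
  between H and X: 25 + 32 − 18 = 39
  between X and G: 32 + 8 − 35 = 5
  between G and R: 8 + 19 − 11 = 16
  between R and H: 19 + 25 − 6 = 38
Cheapest insertion is between X and G, adding 5.
New total = 70 + 5 = 75.

Minimum extra distance: 5 km, inserting C between X and G.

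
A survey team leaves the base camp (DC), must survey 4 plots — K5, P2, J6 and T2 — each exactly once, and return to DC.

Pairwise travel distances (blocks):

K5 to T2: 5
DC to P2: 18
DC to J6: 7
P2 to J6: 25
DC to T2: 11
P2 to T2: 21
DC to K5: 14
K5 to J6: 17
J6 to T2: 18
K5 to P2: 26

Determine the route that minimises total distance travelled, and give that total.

DC - K5 - P2 - J6 - T2 - DC: 14+26+25+18+11 = 94
DC - K5 - P2 - T2 - J6 - DC: 14+26+21+18+7 = 86
DC - K5 - J6 - P2 - T2 - DC: 14+17+25+21+11 = 88
DC - K5 - J6 - T2 - P2 - DC: 14+17+18+21+18 = 88
DC - K5 - T2 - P2 - J6 - DC: 14+5+21+25+7 = 72
DC - K5 - T2 - J6 - P2 - DC: 14+5+18+25+18 = 80
DC - P2 - K5 - J6 - T2 - DC: 18+26+17+18+11 = 90
DC - P2 - K5 - T2 - J6 - DC: 18+26+5+18+7 = 74
DC - P2 - J6 - K5 - T2 - DC: 18+25+17+5+11 = 76
DC - P2 - T2 - K5 - J6 - DC: 18+21+5+17+7 = 68
DC - J6 - K5 - P2 - T2 - DC: 7+17+26+21+11 = 82
DC - J6 - P2 - K5 - T2 - DC: 7+25+26+5+11 = 74
The minimum is 68.
One optimal route: DC → P2 → T2 → K5 → J6 → DC (or its reverse).

68 blocks — the shortest possible round trip.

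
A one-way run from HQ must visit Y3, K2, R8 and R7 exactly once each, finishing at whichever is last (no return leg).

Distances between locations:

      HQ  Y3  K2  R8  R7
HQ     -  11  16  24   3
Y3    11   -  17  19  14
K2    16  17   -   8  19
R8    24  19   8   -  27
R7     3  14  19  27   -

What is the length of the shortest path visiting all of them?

There are 4! = 24 possible orderings.
HQ → Y3 → K2 → R8 → R7: 11+17+8+27 = 63
HQ → Y3 → K2 → R7 → R8: 11+17+19+27 = 74
HQ → Y3 → R8 → K2 → R7: 11+19+8+19 = 57
HQ → Y3 → R8 → R7 → K2: 11+19+27+19 = 76
HQ → Y3 → R7 → K2 → R8: 11+14+19+8 = 52
HQ → Y3 → R7 → R8 → K2: 11+14+27+8 = 60
HQ → K2 → Y3 → R8 → R7: 16+17+19+27 = 79
HQ → K2 → Y3 → R7 → R8: 16+17+14+27 = 74
HQ → K2 → R8 → Y3 → R7: 16+8+19+14 = 57
HQ → K2 → R8 → R7 → Y3: 16+8+27+14 = 65
HQ → K2 → R7 → Y3 → R8: 16+19+14+19 = 68
HQ → K2 → R7 → R8 → Y3: 16+19+27+19 = 81
HQ → R8 → Y3 → K2 → R7: 24+19+17+19 = 79
HQ → R8 → Y3 → R7 → K2: 24+19+14+19 = 76
… (10 more)
HQ → R7 → Y3 → K2 → R8: 3+14+17+8 = 42  ← best
The minimum is 42.
One shortest path: HQ → R7 → Y3 → K2 → R8.

42 — the minimum one-way total.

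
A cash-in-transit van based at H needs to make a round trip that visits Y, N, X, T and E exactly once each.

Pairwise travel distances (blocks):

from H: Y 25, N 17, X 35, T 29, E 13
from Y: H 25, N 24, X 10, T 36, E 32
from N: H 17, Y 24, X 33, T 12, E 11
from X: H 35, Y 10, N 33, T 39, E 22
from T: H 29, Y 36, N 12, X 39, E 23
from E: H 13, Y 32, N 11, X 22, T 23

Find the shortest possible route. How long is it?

With 5 stops there are 5!/2 = 60 distinct round trips (a route and its reverse cost the same).
H → Y → N → X → T → E → H: 25+24+33+39+23+13 = 157
H → Y → N → X → E → T → H: 25+24+33+22+23+29 = 156
H → Y → N → T → X → E → H: 25+24+12+39+22+13 = 135
H → Y → N → T → E → X → H: 25+24+12+23+22+35 = 141
H → Y → N → E → X → T → H: 25+24+11+22+39+29 = 150
H → Y → N → E → T → X → H: 25+24+11+23+39+35 = 157
H → Y → X → N → T → E → H: 25+10+33+12+23+13 = 116
H → Y → X → N → E → T → H: 25+10+33+11+23+29 = 131
H → Y → X → T → N → E → H: 25+10+39+12+11+13 = 110
H → Y → X → T → E → N → H: 25+10+39+23+11+17 = 125
H → Y → X → E → N → T → H: 25+10+22+11+12+29 = 109
H → Y → X → E → T → N → H: 25+10+22+23+12+17 = 109
H → Y → T → N → X → E → H: 25+36+12+33+22+13 = 141
H → Y → T → N → E → X → H: 25+36+12+11+22+35 = 141
… (46 more)
The minimum is 109.
One optimal route: H → Y → X → E → N → T → H (or its reverse).

Minimum total distance: 109 blocks.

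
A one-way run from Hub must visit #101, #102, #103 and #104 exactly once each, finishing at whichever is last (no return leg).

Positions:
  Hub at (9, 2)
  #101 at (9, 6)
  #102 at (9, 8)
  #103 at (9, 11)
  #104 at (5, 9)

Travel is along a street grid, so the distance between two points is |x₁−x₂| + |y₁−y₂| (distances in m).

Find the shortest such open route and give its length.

There are 4! = 24 possible orderings.
Hub→#101→#102→#103→#104: 4+2+3+6 = 15
Hub→#101→#102→#104→#103: 4+2+5+6 = 17
Hub→#101→#103→#102→#104: 4+5+3+5 = 17
Hub→#101→#103→#104→#102: 4+5+6+5 = 20
Hub→#101→#104→#102→#103: 4+7+5+3 = 19
Hub→#101→#104→#103→#102: 4+7+6+3 = 20
Hub→#102→#101→#103→#104: 6+2+5+6 = 19
Hub→#102→#101→#104→#103: 6+2+7+6 = 21
Hub→#102→#103→#101→#104: 6+3+5+7 = 21
Hub→#102→#103→#104→#101: 6+3+6+7 = 22
Hub→#102→#104→#101→#103: 6+5+7+5 = 23
Hub→#102→#104→#103→#101: 6+5+6+5 = 22
Hub→#103→#101→#102→#104: 9+5+2+5 = 21
Hub→#103→#101→#104→#102: 9+5+7+5 = 26
… (10 more)
The minimum is 15.
One shortest path: Hub → #101 → #102 → #103 → #104.

Minimum one-way distance = 15 m.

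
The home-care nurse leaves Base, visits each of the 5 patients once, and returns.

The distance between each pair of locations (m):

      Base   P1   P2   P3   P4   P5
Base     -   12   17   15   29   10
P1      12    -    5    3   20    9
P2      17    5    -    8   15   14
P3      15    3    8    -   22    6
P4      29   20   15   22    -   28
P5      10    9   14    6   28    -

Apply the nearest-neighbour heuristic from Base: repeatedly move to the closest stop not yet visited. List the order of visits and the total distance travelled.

Base → [P5:10 / P1:12 / P3:15 / P2:17 / P4:29] → P5 (10)
P5 → [P3:6 / P1:9 / P2:14 / P4:28] → P3 (6)
P3 → [P1:3 / P2:8 / P4:22] → P1 (3)
P1 → [P2:5 / P4:20] → P2 (5)
P2 → [P4:15] → P4 (15)
Return P4→Base: 29.
Total = 10 + 6 + 3 + 5 + 15 + 29 = 68.

Total distance 68 m via the nearest-neighbour route Base → P5 → P3 → P1 → P2 → P4 → Base.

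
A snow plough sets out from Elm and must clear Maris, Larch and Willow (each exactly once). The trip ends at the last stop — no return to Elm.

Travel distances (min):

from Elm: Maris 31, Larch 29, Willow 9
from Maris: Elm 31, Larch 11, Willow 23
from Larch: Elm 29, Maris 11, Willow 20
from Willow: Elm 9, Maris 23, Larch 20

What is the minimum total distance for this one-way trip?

There are 3! = 6 possible orderings.
Elm - Maris - Larch - Willow: 31+11+20 = 62
Elm - Maris - Willow - Larch: 31+23+20 = 74
Elm - Larch - Maris - Willow: 29+11+23 = 63
Elm - Larch - Willow - Maris: 29+20+23 = 72
Elm - Willow - Maris - Larch: 9+23+11 = 43
Elm - Willow - Larch - Maris: 9+20+11 = 40
The minimum is 40.
One shortest path: Elm → Willow → Larch → Maris.

40 min — the minimum one-way total.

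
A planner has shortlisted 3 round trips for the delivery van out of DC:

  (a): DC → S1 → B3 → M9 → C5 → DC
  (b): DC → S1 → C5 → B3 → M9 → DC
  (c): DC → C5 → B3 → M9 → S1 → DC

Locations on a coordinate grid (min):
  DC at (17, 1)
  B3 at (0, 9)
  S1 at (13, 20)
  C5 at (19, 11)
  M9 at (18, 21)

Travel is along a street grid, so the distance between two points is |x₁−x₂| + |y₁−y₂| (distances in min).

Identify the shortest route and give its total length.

(a): 23 + 24 + 30 + 11 + 12 = 100
(b): 23 + 15 + 21 + 30 + 21 = 110
(c): 12 + 21 + 30 + 6 + 23 = 92

Shortest is (c), total 92 min.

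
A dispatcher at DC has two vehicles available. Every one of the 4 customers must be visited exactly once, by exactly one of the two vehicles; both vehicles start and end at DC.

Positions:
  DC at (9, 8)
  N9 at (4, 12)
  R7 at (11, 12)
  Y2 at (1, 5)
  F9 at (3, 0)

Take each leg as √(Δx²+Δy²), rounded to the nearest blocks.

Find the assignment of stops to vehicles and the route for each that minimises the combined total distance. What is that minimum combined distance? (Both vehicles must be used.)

Try each way of splitting the stops between the two vehicles (each non-empty) and, for each split, find the best tour for each vehicle:
  {N9} + {R7, Y2, F9}: 12 + 31 = 43
  {R7} + {N9, Y2, F9}: 8 + 29 = 37
  {N9, R7} + {Y2, F9}: 17 + 24 = 41
  {Y2} + {N9, R7, F9}: 18 + 33 = 51
  {N9, Y2} + {R7, F9}: 23 + 28 = 51
  {R7, Y2} + {N9, F9}: 25 + 28 = 53
  … (7 splits in total)
Best: vehicle 1 DC → R7 → DC = 8; vehicle 2 DC → N9 → Y2 → F9 → DC = 29; combined 37.

Minimum combined distance: 37 blocks.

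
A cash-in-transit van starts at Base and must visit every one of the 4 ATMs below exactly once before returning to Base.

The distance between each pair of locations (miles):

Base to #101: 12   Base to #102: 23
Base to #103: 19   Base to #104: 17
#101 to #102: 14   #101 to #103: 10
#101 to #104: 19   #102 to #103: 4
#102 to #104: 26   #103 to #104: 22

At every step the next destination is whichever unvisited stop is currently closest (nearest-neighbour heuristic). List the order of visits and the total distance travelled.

From Base: distances to unvisited — #101=12, #104=17, #103=19, #102=23. Nearest is #101 (12).
From #101: distances to unvisited — #103=10, #102=14, #104=19. Nearest is #103 (10).
From #103: distances to unvisited — #102=4, #104=22. Nearest is #102 (4).
From #102: distances to unvisited — #104=26. Nearest is #104 (26).
Return #104→Base: 17.
Total = 12 + 10 + 4 + 26 + 17 = 69.

Total distance 69 miles via the nearest-neighbour route Base → #101 → #103 → #102 → #104 → Base.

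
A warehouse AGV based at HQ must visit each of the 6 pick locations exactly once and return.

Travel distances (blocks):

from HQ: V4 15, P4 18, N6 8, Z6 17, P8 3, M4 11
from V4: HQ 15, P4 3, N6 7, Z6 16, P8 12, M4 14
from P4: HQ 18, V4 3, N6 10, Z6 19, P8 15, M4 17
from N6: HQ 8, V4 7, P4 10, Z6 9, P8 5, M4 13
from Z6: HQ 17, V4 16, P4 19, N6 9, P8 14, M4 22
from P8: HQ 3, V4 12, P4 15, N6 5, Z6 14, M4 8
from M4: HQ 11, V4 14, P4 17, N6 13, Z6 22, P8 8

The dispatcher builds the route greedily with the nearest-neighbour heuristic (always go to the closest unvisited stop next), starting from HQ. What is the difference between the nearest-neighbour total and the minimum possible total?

From HQ: P8=3, N6=8, M4=11, V4=15, Z6=17, P4=18 → choose P8 (3).
From P8: N6=5, M4=8, V4=12, Z6=14, P4=15 → choose N6 (5).
From N6: V4=7, Z6=9, P4=10, M4=13 → choose V4 (7).
From V4: P4=3, M4=14, Z6=16 → choose P4 (3).
From P4: M4=17, Z6=19 → choose M4 (17).
From M4: Z6=22 → choose Z6 (22).
NN route HQ → P8 → N6 → V4 → P4 → M4 → Z6 → HQ costs 74.
Optimal: HQ → N6 → Z6 → V4 → P4 → M4 → P8 → HQ costs 64 (by enumerating all 360 distinct tours).
Excess = 74 − 64 = 10.

The nearest-neighbour route is 10 blocks longer than optimal.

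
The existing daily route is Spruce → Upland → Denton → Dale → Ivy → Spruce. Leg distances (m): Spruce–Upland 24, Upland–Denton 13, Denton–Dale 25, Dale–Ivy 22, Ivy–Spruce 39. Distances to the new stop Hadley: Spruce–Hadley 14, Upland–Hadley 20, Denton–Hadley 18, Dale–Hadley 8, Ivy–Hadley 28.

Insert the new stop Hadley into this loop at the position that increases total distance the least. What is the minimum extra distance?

+1 m — insert Hadley between Denton and Dale.

Insertion cost between consecutive stops i–j is d(i,Hadley) + d(Hadley,j) − d(i,j):
  between Spruce and Upland: 14 + 20 − 24 = 10
  between Upland and Denton: 20 + 18 − 13 = 25
  between Denton and Dale: 18 + 8 − 25 = 1
  between Dale and Ivy: 8 + 28 − 22 = 14
  between Ivy and Spruce: 28 + 14 − 39 = 3
Cheapest insertion is between Denton and Dale, adding 1.
New total = 123 + 1 = 124.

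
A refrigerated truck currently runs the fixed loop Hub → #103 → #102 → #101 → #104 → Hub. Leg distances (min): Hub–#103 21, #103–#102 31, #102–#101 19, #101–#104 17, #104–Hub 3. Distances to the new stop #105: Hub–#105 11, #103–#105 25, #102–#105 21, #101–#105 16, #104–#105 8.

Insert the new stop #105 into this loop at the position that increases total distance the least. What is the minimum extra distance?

Adding 7 min by placing #105 on the #101–#104 leg.

Insertion cost between consecutive stops i–j is d(i,#105) + d(#105,j) − d(i,j):
  between Hub and #103: 11 + 25 − 21 = 15
  between #103 and #102: 25 + 21 − 31 = 15
  between #102 and #101: 21 + 16 − 19 = 18
  between #101 and #104: 16 + 8 − 17 = 7
  between #104 and Hub: 8 + 11 − 3 = 16
Cheapest insertion is between #101 and #104, adding 7.
New total = 91 + 7 = 98.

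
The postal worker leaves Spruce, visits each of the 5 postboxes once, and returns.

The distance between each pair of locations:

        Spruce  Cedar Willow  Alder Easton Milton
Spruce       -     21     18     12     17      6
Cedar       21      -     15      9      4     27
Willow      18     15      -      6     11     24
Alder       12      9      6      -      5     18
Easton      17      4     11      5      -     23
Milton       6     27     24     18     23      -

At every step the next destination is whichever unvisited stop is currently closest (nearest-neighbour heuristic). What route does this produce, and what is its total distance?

Total distance 66 via the nearest-neighbour route Spruce → Milton → Alder → Easton → Cedar → Willow → Spruce.

Spruce → [Milton:6 / Alder:12 / Easton:17 / Willow:18 / Cedar:21] → Milton (6)
Milton → [Alder:18 / Easton:23 / Willow:24 / Cedar:27] → Alder (18)
Alder → [Easton:5 / Willow:6 / Cedar:9] → Easton (5)
Easton → [Cedar:4 / Willow:11] → Cedar (4)
Cedar → [Willow:15] → Willow (15)
Return Willow→Spruce: 18.
Total = 6 + 18 + 5 + 4 + 15 + 18 = 66.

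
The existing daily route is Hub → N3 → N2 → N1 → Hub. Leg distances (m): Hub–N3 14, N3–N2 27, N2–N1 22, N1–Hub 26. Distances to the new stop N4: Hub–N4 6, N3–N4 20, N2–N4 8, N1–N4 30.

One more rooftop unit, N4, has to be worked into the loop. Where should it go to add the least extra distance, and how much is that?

Minimum extra distance: 1 m, inserting N4 between N3 and N2.

Insertion cost between consecutive stops i–j is d(i,N4) + d(N4,j) − d(i,j):
  between Hub and N3: 6 + 20 − 14 = 12
  between N3 and N2: 20 + 8 − 27 = 1
  between N2 and N1: 8 + 30 − 22 = 16
  between N1 and Hub: 30 + 6 − 26 = 10
Cheapest insertion is between N3 and N2, adding 1.
New total = 89 + 1 = 90.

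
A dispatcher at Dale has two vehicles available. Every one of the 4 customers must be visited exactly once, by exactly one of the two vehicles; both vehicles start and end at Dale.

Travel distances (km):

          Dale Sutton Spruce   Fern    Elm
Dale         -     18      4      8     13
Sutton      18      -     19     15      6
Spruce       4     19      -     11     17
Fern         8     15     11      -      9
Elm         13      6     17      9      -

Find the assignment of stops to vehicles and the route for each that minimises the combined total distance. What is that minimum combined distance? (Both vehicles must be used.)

Try each way of splitting the stops between the two vehicles (each non-empty) and, for each split, find the best tour for each vehicle:
  {Sutton} + {Spruce, Fern, Elm}: 36 + 37 = 73
  {Spruce} + {Sutton, Fern, Elm}: 8 + 41 = 49
  {Sutton, Spruce} + {Fern, Elm}: 41 + 30 = 71
  {Fern} + {Sutton, Spruce, Elm}: 16 + 42 = 58
  {Sutton, Fern} + {Spruce, Elm}: 41 + 34 = 75
  {Spruce, Fern} + {Sutton, Elm}: 23 + 37 = 60
  … (7 splits in total)
Best: vehicle 1 Dale → Spruce → Dale = 8; vehicle 2 Dale → Sutton → Elm → Fern → Dale = 41; combined 49.

Minimum combined distance: 49 km.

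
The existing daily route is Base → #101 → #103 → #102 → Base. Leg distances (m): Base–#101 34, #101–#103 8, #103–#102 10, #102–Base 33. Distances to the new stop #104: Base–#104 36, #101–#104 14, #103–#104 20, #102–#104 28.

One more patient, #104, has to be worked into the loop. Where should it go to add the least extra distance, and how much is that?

Insertion cost between consecutive stops i–j is d(i,#104) + d(#104,j) − d(i,j):
  between Base and #101: 36 + 14 − 34 = 16
  between #101 and #103: 14 + 20 − 8 = 26
  between #103 and #102: 20 + 28 − 10 = 38
  between #102 and Base: 28 + 36 − 33 = 31
Cheapest insertion is between Base and #101, adding 16.
New total = 85 + 16 = 101.

+16 m — insert #104 between Base and #101.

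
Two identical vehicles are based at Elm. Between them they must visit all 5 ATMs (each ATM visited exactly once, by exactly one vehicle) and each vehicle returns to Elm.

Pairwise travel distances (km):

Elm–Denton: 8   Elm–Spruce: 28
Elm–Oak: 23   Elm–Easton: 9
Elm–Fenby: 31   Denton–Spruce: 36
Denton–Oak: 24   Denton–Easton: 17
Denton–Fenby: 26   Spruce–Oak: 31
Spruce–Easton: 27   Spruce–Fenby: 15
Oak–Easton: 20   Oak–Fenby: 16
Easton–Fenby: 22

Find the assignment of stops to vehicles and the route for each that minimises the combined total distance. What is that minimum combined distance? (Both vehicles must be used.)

Minimum combined distance: 104 km.

Try each way of splitting the stops between the two vehicles (each non-empty) and, for each split, find the best tour for each vehicle:
  {Denton} + {Spruce, Oak, Easton, Fenby}: 16 + 88 = 104
  {Spruce} + {Denton, Oak, Easton, Fenby}: 56 + 79 = 135
  {Denton, Spruce} + {Oak, Easton, Fenby}: 72 + 70 = 142
  {Oak} + {Denton, Spruce, Easton, Fenby}: 46 + 85 = 131
  {Denton, Oak} + {Spruce, Easton, Fenby}: 55 + 74 = 129
  {Spruce, Oak} + {Denton, Easton, Fenby}: 82 + 65 = 147
  … (15 splits in total)
Best: vehicle 1 Elm → Denton → Elm = 16; vehicle 2 Elm → Spruce → Fenby → Oak → Easton → Elm = 88; combined 104.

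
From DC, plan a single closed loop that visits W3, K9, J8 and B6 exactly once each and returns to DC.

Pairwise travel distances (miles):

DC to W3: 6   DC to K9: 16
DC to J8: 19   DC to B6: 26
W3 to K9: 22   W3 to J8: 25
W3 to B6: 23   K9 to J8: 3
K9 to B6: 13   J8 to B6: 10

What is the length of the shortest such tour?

Shortest round trip = 58 miles.

DC→W3→K9→J8→B6→DC: 6+22+3+10+26 = 67
DC→W3→K9→B6→J8→DC: 6+22+13+10+19 = 70
DC→W3→J8→K9→B6→DC: 6+25+3+13+26 = 73
DC→W3→J8→B6→K9→DC: 6+25+10+13+16 = 70
DC→W3→B6→K9→J8→DC: 6+23+13+3+19 = 64
DC→W3→B6→J8→K9→DC: 6+23+10+3+16 = 58
DC→K9→W3→J8→B6→DC: 16+22+25+10+26 = 99
DC→K9→W3→B6→J8→DC: 16+22+23+10+19 = 90
DC→K9→J8→W3→B6→DC: 16+3+25+23+26 = 93
DC→K9→B6→W3→J8→DC: 16+13+23+25+19 = 96
DC→J8→W3→K9→B6→DC: 19+25+22+13+26 = 105
DC→J8→K9→W3→B6→DC: 19+3+22+23+26 = 93
The minimum is 58.
One optimal route: DC → W3 → B6 → J8 → K9 → DC (or its reverse).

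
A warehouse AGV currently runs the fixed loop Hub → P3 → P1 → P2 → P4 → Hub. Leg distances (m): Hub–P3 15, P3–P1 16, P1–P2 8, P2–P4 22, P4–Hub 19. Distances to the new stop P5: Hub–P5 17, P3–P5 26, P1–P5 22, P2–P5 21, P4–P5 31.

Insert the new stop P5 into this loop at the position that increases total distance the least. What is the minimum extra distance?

+28 m — insert P5 between Hub and P3.

Insertion cost between consecutive stops i–j is d(i,P5) + d(P5,j) − d(i,j):
  between Hub and P3: 17 + 26 − 15 = 28
  between P3 and P1: 26 + 22 − 16 = 32
  between P1 and P2: 22 + 21 − 8 = 35
  between P2 and P4: 21 + 31 − 22 = 30
  between P4 and Hub: 31 + 17 − 19 = 29
Cheapest insertion is between Hub and P3, adding 28.
New total = 80 + 28 = 108.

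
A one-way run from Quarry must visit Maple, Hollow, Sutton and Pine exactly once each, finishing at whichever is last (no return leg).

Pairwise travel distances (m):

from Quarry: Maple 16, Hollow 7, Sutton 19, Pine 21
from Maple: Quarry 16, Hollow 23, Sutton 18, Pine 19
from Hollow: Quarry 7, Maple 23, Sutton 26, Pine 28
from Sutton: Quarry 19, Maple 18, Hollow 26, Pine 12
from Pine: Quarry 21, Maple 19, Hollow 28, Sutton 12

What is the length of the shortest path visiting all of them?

Shortest open route: 60 m.

There are 4! = 24 possible orderings.
Quarry - Maple - Hollow - Sutton - Pine: 16+23+26+12 = 77
Quarry - Maple - Hollow - Pine - Sutton: 16+23+28+12 = 79
Quarry - Maple - Sutton - Hollow - Pine: 16+18+26+28 = 88
Quarry - Maple - Sutton - Pine - Hollow: 16+18+12+28 = 74
Quarry - Maple - Pine - Hollow - Sutton: 16+19+28+26 = 89
Quarry - Maple - Pine - Sutton - Hollow: 16+19+12+26 = 73
Quarry - Hollow - Maple - Sutton - Pine: 7+23+18+12 = 60
Quarry - Hollow - Maple - Pine - Sutton: 7+23+19+12 = 61
Quarry - Hollow - Sutton - Maple - Pine: 7+26+18+19 = 70
Quarry - Hollow - Sutton - Pine - Maple: 7+26+12+19 = 64
Quarry - Hollow - Pine - Maple - Sutton: 7+28+19+18 = 72
Quarry - Hollow - Pine - Sutton - Maple: 7+28+12+18 = 65
Quarry - Sutton - Maple - Hollow - Pine: 19+18+23+28 = 88
Quarry - Sutton - Maple - Pine - Hollow: 19+18+19+28 = 84
… (10 more)
The minimum is 60.
One shortest path: Quarry → Hollow → Maple → Sutton → Pine.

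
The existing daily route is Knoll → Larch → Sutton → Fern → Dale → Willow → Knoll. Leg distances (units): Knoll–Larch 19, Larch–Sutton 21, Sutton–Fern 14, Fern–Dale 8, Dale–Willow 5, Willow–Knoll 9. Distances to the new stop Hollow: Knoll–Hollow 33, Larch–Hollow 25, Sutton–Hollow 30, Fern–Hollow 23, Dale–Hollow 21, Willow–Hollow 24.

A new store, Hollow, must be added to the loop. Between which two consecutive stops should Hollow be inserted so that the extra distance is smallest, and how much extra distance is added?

+34 — insert Hollow between Larch and Sutton.

Insertion cost between consecutive stops i–j is d(i,Hollow) + d(Hollow,j) − d(i,j):
  between Knoll and Larch: 33 + 25 − 19 = 39
  between Larch and Sutton: 25 + 30 − 21 = 34
  between Sutton and Fern: 30 + 23 − 14 = 39
  between Fern and Dale: 23 + 21 − 8 = 36
  between Dale and Willow: 21 + 24 − 5 = 40
  between Willow and Knoll: 24 + 33 − 9 = 48
Cheapest insertion is between Larch and Sutton, adding 34.
New total = 76 + 34 = 110.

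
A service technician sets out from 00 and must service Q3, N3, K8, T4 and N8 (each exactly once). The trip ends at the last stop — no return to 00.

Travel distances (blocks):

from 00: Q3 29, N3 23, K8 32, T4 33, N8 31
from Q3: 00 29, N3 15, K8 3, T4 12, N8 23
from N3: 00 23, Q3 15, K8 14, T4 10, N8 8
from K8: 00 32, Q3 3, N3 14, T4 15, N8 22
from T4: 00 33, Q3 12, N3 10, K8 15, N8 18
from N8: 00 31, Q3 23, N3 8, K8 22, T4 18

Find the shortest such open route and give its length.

64 blocks — the minimum one-way total.

There are 5! = 120 possible orderings.
00→Q3→N3→K8→T4→N8: 29+15+14+15+18 = 91
00→Q3→N3→K8→N8→T4: 29+15+14+22+18 = 98
00→Q3→N3→T4→K8→N8: 29+15+10+15+22 = 91
00→Q3→N3→T4→N8→K8: 29+15+10+18+22 = 94
00→Q3→N3→N8→K8→T4: 29+15+8+22+15 = 89
00→Q3→N3→N8→T4→K8: 29+15+8+18+15 = 85
00→Q3→K8→N3→T4→N8: 29+3+14+10+18 = 74
00→Q3→K8→N3→N8→T4: 29+3+14+8+18 = 72
00→Q3→K8→T4→N3→N8: 29+3+15+10+8 = 65
00→Q3→K8→T4→N8→N3: 29+3+15+18+8 = 73
00→Q3→K8→N8→N3→T4: 29+3+22+8+10 = 72
00→Q3→K8→N8→T4→N3: 29+3+22+18+10 = 82
00→Q3→T4→N3→K8→N8: 29+12+10+14+22 = 87
00→Q3→T4→N3→N8→K8: 29+12+10+8+22 = 81
… (106 more)
00→N3→N8→T4→Q3→K8: 23+8+18+12+3 = 64  ← best
The minimum is 64.
One shortest path: 00 → N3 → N8 → T4 → Q3 → K8.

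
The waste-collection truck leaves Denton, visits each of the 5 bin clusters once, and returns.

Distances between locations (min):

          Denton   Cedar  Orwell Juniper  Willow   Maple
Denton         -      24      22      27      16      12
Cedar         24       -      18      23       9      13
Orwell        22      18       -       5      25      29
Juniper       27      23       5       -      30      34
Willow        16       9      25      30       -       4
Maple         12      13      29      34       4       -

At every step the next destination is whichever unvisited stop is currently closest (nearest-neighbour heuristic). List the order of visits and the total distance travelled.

75 min along Denton → Maple → Willow → Cedar → Orwell → Juniper → Denton.

At Denton the remaining stops are Maple 12, Willow 16, Orwell 22, Cedar 24, Juniper 27; go to Maple.
At Maple the remaining stops are Willow 4, Cedar 13, Orwell 29, Juniper 34; go to Willow.
At Willow the remaining stops are Cedar 9, Orwell 25, Juniper 30; go to Cedar.
At Cedar the remaining stops are Orwell 18, Juniper 23; go to Orwell.
At Orwell the remaining stops are Juniper 5; go to Juniper.
Return Juniper→Denton: 27.
Total = 12 + 4 + 9 + 18 + 5 + 27 = 75.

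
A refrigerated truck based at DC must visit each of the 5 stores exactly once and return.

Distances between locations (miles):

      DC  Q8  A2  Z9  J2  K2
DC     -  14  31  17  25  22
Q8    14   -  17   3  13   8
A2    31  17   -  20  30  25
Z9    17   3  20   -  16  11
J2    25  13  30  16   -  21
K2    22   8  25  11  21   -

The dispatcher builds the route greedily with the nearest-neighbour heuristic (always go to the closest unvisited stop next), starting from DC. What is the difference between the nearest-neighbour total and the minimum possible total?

DC: Q8=14, Z9=17, K2=22, J2=25, A2=31 ⇒ Q8
Q8: Z9=3, K2=8, J2=13, A2=17 ⇒ Z9
Z9: K2=11, J2=16, A2=20 ⇒ K2
K2: J2=21, A2=25 ⇒ J2
J2: A2=30 ⇒ A2
NN route DC → Q8 → Z9 → K2 → J2 → A2 → DC costs 110.
Optimal: DC → Q8 → A2 → Z9 → K2 → J2 → DC costs 108 (by enumerating all 60 distinct tours).
Excess = 110 − 108 = 2.

2 miles longer than the optimal tour.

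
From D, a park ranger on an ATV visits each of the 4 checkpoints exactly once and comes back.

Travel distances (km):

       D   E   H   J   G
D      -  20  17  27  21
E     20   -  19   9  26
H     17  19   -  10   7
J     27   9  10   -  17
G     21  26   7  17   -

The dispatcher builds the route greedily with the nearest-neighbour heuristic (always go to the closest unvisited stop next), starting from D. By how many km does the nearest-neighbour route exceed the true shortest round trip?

Excess over optimum: 3 km.

From D: H=17, E=20, G=21, J=27 → choose H (17).
From H: G=7, J=10, E=19 → choose G (7).
From G: J=17, E=26 → choose J (17).
From J: E=9 → choose E (9).
NN route D → H → G → J → E → D costs 70.
Optimal: D → E → J → H → G → D costs 67 (by enumerating all 12 distinct tours).
Excess = 70 − 67 = 3.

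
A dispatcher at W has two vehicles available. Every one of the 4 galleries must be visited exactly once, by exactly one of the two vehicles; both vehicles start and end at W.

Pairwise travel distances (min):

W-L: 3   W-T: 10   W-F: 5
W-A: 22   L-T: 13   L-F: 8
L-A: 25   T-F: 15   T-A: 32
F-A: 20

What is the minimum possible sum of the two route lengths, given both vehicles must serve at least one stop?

Minimum combined distance: 73 min.

There are 2^3 − 1 = 7 ways to divide the 4 stops into two non-empty groups. For each, the best each vehicle can do is its own shortest tour through its group:
  {L} + {T, F, A}: 6 + 67 = 73
  {T} + {L, F, A}: 20 + 53 = 73
  {L, T} + {F, A}: 26 + 47 = 73
  {F} + {L, T, A}: 10 + 70 = 80
  {L, F} + {T, A}: 16 + 64 = 80
  {T, F} + {L, A}: 30 + 50 = 80
  … (7 splits in total)
Best: vehicle 1 W → L → W = 6; vehicle 2 W → T → F → A → W = 67; combined 73.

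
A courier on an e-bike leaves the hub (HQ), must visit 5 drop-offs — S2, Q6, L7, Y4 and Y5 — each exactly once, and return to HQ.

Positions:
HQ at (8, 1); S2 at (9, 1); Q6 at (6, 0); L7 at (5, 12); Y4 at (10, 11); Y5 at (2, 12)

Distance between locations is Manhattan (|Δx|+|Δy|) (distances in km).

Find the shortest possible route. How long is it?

Minimum total distance: 40 km.

With 5 stops there are 5!/2 = 60 distinct round trips (a route and its reverse cost the same).
HQ-S2-Q6-L7-Y4-Y5-HQ: 1+4+13+6+9+17 = 50
HQ-S2-Q6-L7-Y5-Y4-HQ: 1+4+13+3+9+12 = 42
HQ-S2-Q6-Y4-L7-Y5-HQ: 1+4+15+6+3+17 = 46
HQ-S2-Q6-Y4-Y5-L7-HQ: 1+4+15+9+3+14 = 46
HQ-S2-Q6-Y5-L7-Y4-HQ: 1+4+16+3+6+12 = 42
HQ-S2-Q6-Y5-Y4-L7-HQ: 1+4+16+9+6+14 = 50
HQ-S2-L7-Q6-Y4-Y5-HQ: 1+15+13+15+9+17 = 70
HQ-S2-L7-Q6-Y5-Y4-HQ: 1+15+13+16+9+12 = 66
HQ-S2-L7-Y4-Q6-Y5-HQ: 1+15+6+15+16+17 = 70
HQ-S2-L7-Y4-Y5-Q6-HQ: 1+15+6+9+16+3 = 50
HQ-S2-L7-Y5-Q6-Y4-HQ: 1+15+3+16+15+12 = 62
HQ-S2-L7-Y5-Y4-Q6-HQ: 1+15+3+9+15+3 = 46
HQ-S2-Y4-Q6-L7-Y5-HQ: 1+11+15+13+3+17 = 60
HQ-S2-Y4-Q6-Y5-L7-HQ: 1+11+15+16+3+14 = 60
… (46 more)
HQ-S2-Y4-L7-Y5-Q6-HQ: 1+11+6+3+16+3 = 40  ← best
The minimum is 40.
One optimal route: HQ → S2 → Y4 → L7 → Y5 → Q6 → HQ (or its reverse).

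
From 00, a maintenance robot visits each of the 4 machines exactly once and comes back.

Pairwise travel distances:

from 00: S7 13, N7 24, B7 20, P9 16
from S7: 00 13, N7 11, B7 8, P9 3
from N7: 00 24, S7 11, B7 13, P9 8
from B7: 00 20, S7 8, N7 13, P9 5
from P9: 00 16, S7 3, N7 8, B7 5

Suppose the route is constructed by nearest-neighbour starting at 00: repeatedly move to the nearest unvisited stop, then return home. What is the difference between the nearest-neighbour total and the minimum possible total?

1 longer than the optimal tour.

00: S7=13, P9=16, B7=20, N7=24 ⇒ S7
S7: P9=3, B7=8, N7=11 ⇒ P9
P9: B7=5, N7=8 ⇒ B7
B7: N7=13 ⇒ N7
NN route 00 → S7 → P9 → B7 → N7 → 00 costs 58.
Optimal: 00 → S7 → N7 → P9 → B7 → 00 costs 57 (by enumerating all 12 distinct tours).
Excess = 58 − 57 = 1.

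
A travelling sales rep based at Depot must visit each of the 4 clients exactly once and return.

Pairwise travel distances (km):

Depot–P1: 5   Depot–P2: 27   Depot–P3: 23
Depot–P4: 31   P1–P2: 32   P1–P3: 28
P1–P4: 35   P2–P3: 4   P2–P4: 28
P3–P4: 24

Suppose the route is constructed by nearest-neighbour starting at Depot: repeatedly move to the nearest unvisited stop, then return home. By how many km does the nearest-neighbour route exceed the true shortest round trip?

1 km longer than the optimal tour.

From Depot: P1=5, P3=23, P2=27, P4=31 → choose P1 (5).
From P1: P3=28, P2=32, P4=35 → choose P3 (28).
From P3: P2=4, P4=24 → choose P2 (4).
From P2: P4=28 → choose P4 (28).
NN route Depot → P1 → P3 → P2 → P4 → Depot costs 96.
Optimal: Depot → P1 → P4 → P2 → P3 → Depot costs 95 (by enumerating all 12 distinct tours).
Excess = 96 − 95 = 1.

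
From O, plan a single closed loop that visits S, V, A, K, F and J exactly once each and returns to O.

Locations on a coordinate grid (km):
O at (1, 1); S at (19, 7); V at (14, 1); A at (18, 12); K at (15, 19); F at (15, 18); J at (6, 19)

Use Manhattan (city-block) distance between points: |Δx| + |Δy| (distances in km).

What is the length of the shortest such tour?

With 6 stops there are 6!/2 = 360 distinct round trips (a route and its reverse cost the same).
O→S→V→A→K→F→J→O: 24+11+15+10+1+10+23 = 94
O→S→V→A→K→J→F→O: 24+11+15+10+9+10+31 = 110
O→S→V→A→F→K→J→O: 24+11+15+9+1+9+23 = 92
O→S→V→A→F→J→K→O: 24+11+15+9+10+9+32 = 110
O→S→V→A→J→K→F→O: 24+11+15+19+9+1+31 = 110
O→S→V→A→J→F→K→O: 24+11+15+19+10+1+32 = 112
O→S→V→K→A→F→J→O: 24+11+19+10+9+10+23 = 106
O→S→V→K→A→J→F→O: 24+11+19+10+19+10+31 = 124
… (352 more)
O→V→S→A→F→K→J→O: 13+11+6+9+1+9+23 = 72  ← best
The minimum is 72.
One optimal route: O → V → S → A → F → K → J → O (or its reverse).

72 km — the shortest possible round trip.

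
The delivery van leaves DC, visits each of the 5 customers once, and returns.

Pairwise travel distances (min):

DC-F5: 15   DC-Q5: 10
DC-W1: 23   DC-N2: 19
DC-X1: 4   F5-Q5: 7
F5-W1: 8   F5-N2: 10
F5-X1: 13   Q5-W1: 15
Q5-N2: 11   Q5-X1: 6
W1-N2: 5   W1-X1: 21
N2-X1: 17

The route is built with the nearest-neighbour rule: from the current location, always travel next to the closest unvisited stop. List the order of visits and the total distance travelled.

Total distance 49 min via the nearest-neighbour route DC → X1 → Q5 → F5 → W1 → N2 → DC.

At DC the remaining stops are X1 4, Q5 10, F5 15, N2 19, W1 23; go to X1.
At X1 the remaining stops are Q5 6, F5 13, N2 17, W1 21; go to Q5.
At Q5 the remaining stops are F5 7, N2 11, W1 15; go to F5.
At F5 the remaining stops are W1 8, N2 10; go to W1.
At W1 the remaining stops are N2 5; go to N2.
Return N2→DC: 19.
Total = 4 + 6 + 7 + 8 + 5 + 19 = 49.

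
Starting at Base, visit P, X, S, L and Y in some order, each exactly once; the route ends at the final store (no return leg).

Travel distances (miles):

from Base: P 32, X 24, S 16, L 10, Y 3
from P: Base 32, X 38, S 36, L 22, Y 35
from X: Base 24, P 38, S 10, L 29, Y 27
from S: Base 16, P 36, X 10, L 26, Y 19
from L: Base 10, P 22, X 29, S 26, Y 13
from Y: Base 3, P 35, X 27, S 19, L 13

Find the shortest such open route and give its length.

Minimum one-way distance = 83 miles.

There are 5! = 120 possible orderings.
Base → P → X → S → L → Y: 32+38+10+26+13 = 119
Base → P → X → S → Y → L: 32+38+10+19+13 = 112
Base → P → X → L → S → Y: 32+38+29+26+19 = 144
Base → P → X → L → Y → S: 32+38+29+13+19 = 131
Base → P → X → Y → S → L: 32+38+27+19+26 = 142
Base → P → X → Y → L → S: 32+38+27+13+26 = 136
Base → P → S → X → L → Y: 32+36+10+29+13 = 120
Base → P → S → X → Y → L: 32+36+10+27+13 = 118
Base → P → S → L → X → Y: 32+36+26+29+27 = 150
Base → P → S → L → Y → X: 32+36+26+13+27 = 134
Base → P → S → Y → X → L: 32+36+19+27+29 = 143
Base → P → S → Y → L → X: 32+36+19+13+29 = 129
Base → P → L → X → S → Y: 32+22+29+10+19 = 112
Base → P → L → X → Y → S: 32+22+29+27+19 = 129
… (106 more)
Base → Y → S → X → L → P: 3+19+10+29+22 = 83  ← best
The minimum is 83.
One shortest path: Base → Y → S → X → L → P.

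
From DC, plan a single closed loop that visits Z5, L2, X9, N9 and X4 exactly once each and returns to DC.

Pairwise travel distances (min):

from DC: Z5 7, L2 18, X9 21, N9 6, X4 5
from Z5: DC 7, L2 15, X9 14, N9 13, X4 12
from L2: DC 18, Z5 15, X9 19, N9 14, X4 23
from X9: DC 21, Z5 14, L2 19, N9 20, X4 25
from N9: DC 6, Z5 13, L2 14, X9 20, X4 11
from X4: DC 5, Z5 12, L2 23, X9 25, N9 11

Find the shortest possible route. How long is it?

There are 60 distinct closed tours to check (reversals are equivalent).
DC - Z5 - L2 - X9 - N9 - X4 - DC: 7+15+19+20+11+5 = 77
DC - Z5 - L2 - X9 - X4 - N9 - DC: 7+15+19+25+11+6 = 83
DC - Z5 - L2 - N9 - X9 - X4 - DC: 7+15+14+20+25+5 = 86
DC - Z5 - L2 - N9 - X4 - X9 - DC: 7+15+14+11+25+21 = 93
DC - Z5 - L2 - X4 - X9 - N9 - DC: 7+15+23+25+20+6 = 96
DC - Z5 - L2 - X4 - N9 - X9 - DC: 7+15+23+11+20+21 = 97
DC - Z5 - X9 - L2 - N9 - X4 - DC: 7+14+19+14+11+5 = 70
DC - Z5 - X9 - L2 - X4 - N9 - DC: 7+14+19+23+11+6 = 80
DC - Z5 - X9 - N9 - L2 - X4 - DC: 7+14+20+14+23+5 = 83
DC - Z5 - X9 - N9 - X4 - L2 - DC: 7+14+20+11+23+18 = 93
DC - Z5 - X9 - X4 - L2 - N9 - DC: 7+14+25+23+14+6 = 89
DC - Z5 - X9 - X4 - N9 - L2 - DC: 7+14+25+11+14+18 = 89
DC - Z5 - N9 - L2 - X9 - X4 - DC: 7+13+14+19+25+5 = 83
DC - Z5 - N9 - L2 - X4 - X9 - DC: 7+13+14+23+25+21 = 103
… (46 more)
The minimum is 70.
One optimal route: DC → Z5 → X9 → L2 → N9 → X4 → DC (or its reverse).

70 min — the shortest possible round trip.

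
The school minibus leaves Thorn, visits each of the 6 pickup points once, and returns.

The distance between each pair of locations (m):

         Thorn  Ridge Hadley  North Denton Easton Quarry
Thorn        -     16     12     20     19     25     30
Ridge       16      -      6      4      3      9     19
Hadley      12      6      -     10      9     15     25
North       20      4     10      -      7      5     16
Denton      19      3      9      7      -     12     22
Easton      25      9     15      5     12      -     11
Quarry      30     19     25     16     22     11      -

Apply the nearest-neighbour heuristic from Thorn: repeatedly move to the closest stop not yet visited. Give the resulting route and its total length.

Thorn → [Hadley:12 / Ridge:16 / Denton:19 / North:20 / Easton:25 / Quarry:30] → Hadley (12)
Hadley → [Ridge:6 / Denton:9 / North:10 / Easton:15 / Quarry:25] → Ridge (6)
Ridge → [Denton:3 / North:4 / Easton:9 / Quarry:19] → Denton (3)
Denton → [North:7 / Easton:12 / Quarry:22] → North (7)
North → [Easton:5 / Quarry:16] → Easton (5)
Easton → [Quarry:11] → Quarry (11)
Return Quarry→Thorn: 30.
Total = 12 + 6 + 3 + 7 + 5 + 11 + 30 = 74.

74 m along Thorn → Hadley → Ridge → Denton → North → Easton → Quarry → Thorn.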